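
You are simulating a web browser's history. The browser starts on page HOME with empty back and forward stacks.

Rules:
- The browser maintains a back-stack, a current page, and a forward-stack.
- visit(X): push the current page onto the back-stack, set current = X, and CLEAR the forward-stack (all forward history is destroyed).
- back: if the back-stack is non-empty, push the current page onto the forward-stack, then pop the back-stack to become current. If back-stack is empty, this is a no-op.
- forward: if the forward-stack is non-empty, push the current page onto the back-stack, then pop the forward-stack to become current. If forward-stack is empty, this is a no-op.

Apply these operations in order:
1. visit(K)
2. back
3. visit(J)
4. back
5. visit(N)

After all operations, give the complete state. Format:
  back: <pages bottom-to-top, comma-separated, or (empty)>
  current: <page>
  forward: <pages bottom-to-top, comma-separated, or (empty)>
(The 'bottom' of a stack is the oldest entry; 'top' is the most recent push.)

After 1 (visit(K)): cur=K back=1 fwd=0
After 2 (back): cur=HOME back=0 fwd=1
After 3 (visit(J)): cur=J back=1 fwd=0
After 4 (back): cur=HOME back=0 fwd=1
After 5 (visit(N)): cur=N back=1 fwd=0

Answer: back: HOME
current: N
forward: (empty)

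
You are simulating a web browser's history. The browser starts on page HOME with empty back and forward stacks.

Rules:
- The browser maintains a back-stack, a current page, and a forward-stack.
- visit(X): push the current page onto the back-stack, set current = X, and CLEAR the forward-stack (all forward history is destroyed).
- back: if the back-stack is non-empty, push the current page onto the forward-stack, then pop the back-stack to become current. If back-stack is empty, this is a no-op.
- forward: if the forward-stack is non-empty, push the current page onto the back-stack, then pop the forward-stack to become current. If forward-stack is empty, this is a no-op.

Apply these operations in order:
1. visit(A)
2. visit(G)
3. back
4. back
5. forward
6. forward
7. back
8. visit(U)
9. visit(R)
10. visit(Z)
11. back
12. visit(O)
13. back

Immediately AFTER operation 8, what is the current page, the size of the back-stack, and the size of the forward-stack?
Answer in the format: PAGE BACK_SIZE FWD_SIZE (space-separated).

After 1 (visit(A)): cur=A back=1 fwd=0
After 2 (visit(G)): cur=G back=2 fwd=0
After 3 (back): cur=A back=1 fwd=1
After 4 (back): cur=HOME back=0 fwd=2
After 5 (forward): cur=A back=1 fwd=1
After 6 (forward): cur=G back=2 fwd=0
After 7 (back): cur=A back=1 fwd=1
After 8 (visit(U)): cur=U back=2 fwd=0

U 2 0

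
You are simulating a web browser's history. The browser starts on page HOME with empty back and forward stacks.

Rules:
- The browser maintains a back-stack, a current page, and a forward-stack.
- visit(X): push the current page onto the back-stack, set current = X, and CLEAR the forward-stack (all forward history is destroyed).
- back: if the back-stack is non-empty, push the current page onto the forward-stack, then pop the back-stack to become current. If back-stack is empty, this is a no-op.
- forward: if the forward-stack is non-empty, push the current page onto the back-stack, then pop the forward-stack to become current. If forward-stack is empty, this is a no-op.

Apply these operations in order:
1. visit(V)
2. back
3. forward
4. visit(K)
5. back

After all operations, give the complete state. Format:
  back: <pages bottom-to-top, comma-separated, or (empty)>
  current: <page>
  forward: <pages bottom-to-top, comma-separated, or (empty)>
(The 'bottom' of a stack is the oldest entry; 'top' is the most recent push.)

Answer: back: HOME
current: V
forward: K

Derivation:
After 1 (visit(V)): cur=V back=1 fwd=0
After 2 (back): cur=HOME back=0 fwd=1
After 3 (forward): cur=V back=1 fwd=0
After 4 (visit(K)): cur=K back=2 fwd=0
After 5 (back): cur=V back=1 fwd=1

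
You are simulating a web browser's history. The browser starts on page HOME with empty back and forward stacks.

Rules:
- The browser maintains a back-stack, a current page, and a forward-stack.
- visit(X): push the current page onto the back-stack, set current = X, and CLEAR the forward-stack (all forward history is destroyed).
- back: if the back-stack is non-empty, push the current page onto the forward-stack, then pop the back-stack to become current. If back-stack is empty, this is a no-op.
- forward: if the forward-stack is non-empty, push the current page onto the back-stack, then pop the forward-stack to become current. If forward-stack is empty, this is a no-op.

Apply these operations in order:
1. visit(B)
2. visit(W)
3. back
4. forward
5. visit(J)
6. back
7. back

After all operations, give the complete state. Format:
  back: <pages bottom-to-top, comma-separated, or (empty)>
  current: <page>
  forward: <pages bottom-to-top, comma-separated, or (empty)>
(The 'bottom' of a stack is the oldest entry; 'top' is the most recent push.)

Answer: back: HOME
current: B
forward: J,W

Derivation:
After 1 (visit(B)): cur=B back=1 fwd=0
After 2 (visit(W)): cur=W back=2 fwd=0
After 3 (back): cur=B back=1 fwd=1
After 4 (forward): cur=W back=2 fwd=0
After 5 (visit(J)): cur=J back=3 fwd=0
After 6 (back): cur=W back=2 fwd=1
After 7 (back): cur=B back=1 fwd=2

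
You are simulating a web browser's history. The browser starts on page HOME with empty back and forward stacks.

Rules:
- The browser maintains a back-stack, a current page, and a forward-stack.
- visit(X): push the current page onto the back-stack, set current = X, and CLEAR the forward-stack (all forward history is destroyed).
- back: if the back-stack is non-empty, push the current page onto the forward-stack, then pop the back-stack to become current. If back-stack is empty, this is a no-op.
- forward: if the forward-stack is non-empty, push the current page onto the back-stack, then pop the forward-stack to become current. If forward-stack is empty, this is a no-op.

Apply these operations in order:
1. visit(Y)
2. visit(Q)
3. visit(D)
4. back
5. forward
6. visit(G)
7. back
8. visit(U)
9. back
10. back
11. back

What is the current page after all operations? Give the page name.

Answer: Y

Derivation:
After 1 (visit(Y)): cur=Y back=1 fwd=0
After 2 (visit(Q)): cur=Q back=2 fwd=0
After 3 (visit(D)): cur=D back=3 fwd=0
After 4 (back): cur=Q back=2 fwd=1
After 5 (forward): cur=D back=3 fwd=0
After 6 (visit(G)): cur=G back=4 fwd=0
After 7 (back): cur=D back=3 fwd=1
After 8 (visit(U)): cur=U back=4 fwd=0
After 9 (back): cur=D back=3 fwd=1
After 10 (back): cur=Q back=2 fwd=2
After 11 (back): cur=Y back=1 fwd=3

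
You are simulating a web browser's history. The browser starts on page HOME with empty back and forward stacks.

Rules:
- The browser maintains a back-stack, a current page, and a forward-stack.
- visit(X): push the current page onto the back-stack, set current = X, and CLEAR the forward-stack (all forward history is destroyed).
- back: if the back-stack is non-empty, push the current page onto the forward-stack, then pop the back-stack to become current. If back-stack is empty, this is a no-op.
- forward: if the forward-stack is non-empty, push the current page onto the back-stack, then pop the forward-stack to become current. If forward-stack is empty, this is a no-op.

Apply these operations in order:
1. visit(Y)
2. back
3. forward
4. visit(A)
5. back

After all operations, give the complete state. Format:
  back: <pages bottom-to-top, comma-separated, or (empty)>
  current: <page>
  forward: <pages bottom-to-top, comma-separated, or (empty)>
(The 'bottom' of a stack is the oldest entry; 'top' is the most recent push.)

Answer: back: HOME
current: Y
forward: A

Derivation:
After 1 (visit(Y)): cur=Y back=1 fwd=0
After 2 (back): cur=HOME back=0 fwd=1
After 3 (forward): cur=Y back=1 fwd=0
After 4 (visit(A)): cur=A back=2 fwd=0
After 5 (back): cur=Y back=1 fwd=1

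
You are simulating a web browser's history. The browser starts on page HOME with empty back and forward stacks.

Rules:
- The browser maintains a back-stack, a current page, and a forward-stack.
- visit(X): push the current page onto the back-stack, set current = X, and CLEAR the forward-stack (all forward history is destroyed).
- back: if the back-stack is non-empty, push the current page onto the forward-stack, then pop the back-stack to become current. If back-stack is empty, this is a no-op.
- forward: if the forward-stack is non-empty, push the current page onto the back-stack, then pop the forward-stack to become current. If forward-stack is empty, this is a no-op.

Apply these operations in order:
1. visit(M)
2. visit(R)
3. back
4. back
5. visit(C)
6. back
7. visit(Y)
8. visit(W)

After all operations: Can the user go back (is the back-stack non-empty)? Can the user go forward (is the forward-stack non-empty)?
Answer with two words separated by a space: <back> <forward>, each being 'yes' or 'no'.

Answer: yes no

Derivation:
After 1 (visit(M)): cur=M back=1 fwd=0
After 2 (visit(R)): cur=R back=2 fwd=0
After 3 (back): cur=M back=1 fwd=1
After 4 (back): cur=HOME back=0 fwd=2
After 5 (visit(C)): cur=C back=1 fwd=0
After 6 (back): cur=HOME back=0 fwd=1
After 7 (visit(Y)): cur=Y back=1 fwd=0
After 8 (visit(W)): cur=W back=2 fwd=0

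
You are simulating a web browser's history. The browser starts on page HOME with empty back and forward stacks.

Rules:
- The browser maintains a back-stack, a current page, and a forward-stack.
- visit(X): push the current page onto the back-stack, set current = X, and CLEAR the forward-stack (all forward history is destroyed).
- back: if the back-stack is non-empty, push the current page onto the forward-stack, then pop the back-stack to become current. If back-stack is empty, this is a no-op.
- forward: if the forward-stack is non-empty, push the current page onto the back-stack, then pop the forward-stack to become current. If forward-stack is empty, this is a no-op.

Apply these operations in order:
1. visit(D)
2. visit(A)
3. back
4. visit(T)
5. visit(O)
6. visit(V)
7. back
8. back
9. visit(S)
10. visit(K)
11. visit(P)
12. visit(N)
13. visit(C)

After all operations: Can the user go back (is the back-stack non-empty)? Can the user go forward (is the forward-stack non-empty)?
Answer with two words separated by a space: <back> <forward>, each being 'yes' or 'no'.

After 1 (visit(D)): cur=D back=1 fwd=0
After 2 (visit(A)): cur=A back=2 fwd=0
After 3 (back): cur=D back=1 fwd=1
After 4 (visit(T)): cur=T back=2 fwd=0
After 5 (visit(O)): cur=O back=3 fwd=0
After 6 (visit(V)): cur=V back=4 fwd=0
After 7 (back): cur=O back=3 fwd=1
After 8 (back): cur=T back=2 fwd=2
After 9 (visit(S)): cur=S back=3 fwd=0
After 10 (visit(K)): cur=K back=4 fwd=0
After 11 (visit(P)): cur=P back=5 fwd=0
After 12 (visit(N)): cur=N back=6 fwd=0
After 13 (visit(C)): cur=C back=7 fwd=0

Answer: yes no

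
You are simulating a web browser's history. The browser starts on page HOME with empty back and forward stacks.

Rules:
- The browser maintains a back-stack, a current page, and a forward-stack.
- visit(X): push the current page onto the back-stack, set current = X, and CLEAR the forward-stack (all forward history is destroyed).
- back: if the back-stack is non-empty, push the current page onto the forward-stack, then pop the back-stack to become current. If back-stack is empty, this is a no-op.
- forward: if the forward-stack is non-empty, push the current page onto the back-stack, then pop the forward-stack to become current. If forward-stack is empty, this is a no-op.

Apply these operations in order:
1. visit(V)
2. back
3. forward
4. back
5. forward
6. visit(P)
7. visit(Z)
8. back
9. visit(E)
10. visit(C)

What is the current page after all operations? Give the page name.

After 1 (visit(V)): cur=V back=1 fwd=0
After 2 (back): cur=HOME back=0 fwd=1
After 3 (forward): cur=V back=1 fwd=0
After 4 (back): cur=HOME back=0 fwd=1
After 5 (forward): cur=V back=1 fwd=0
After 6 (visit(P)): cur=P back=2 fwd=0
After 7 (visit(Z)): cur=Z back=3 fwd=0
After 8 (back): cur=P back=2 fwd=1
After 9 (visit(E)): cur=E back=3 fwd=0
After 10 (visit(C)): cur=C back=4 fwd=0

Answer: C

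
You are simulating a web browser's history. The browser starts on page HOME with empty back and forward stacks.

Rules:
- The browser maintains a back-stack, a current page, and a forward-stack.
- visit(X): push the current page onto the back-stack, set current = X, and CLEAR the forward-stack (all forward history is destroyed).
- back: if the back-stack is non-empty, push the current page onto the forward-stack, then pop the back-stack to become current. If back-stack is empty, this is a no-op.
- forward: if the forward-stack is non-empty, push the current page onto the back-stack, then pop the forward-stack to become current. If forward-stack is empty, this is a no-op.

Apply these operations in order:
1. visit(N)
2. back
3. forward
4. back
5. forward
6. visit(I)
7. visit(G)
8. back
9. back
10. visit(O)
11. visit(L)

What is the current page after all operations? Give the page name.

Answer: L

Derivation:
After 1 (visit(N)): cur=N back=1 fwd=0
After 2 (back): cur=HOME back=0 fwd=1
After 3 (forward): cur=N back=1 fwd=0
After 4 (back): cur=HOME back=0 fwd=1
After 5 (forward): cur=N back=1 fwd=0
After 6 (visit(I)): cur=I back=2 fwd=0
After 7 (visit(G)): cur=G back=3 fwd=0
After 8 (back): cur=I back=2 fwd=1
After 9 (back): cur=N back=1 fwd=2
After 10 (visit(O)): cur=O back=2 fwd=0
After 11 (visit(L)): cur=L back=3 fwd=0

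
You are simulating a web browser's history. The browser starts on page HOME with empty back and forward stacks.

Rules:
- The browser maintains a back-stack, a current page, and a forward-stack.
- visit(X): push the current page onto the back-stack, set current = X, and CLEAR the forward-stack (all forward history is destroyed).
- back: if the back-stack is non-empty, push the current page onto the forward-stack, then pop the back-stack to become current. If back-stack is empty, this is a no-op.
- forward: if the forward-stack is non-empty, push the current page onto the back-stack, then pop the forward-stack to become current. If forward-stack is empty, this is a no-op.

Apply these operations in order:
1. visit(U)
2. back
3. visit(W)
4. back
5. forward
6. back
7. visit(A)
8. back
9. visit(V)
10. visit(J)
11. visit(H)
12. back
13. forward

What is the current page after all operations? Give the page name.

After 1 (visit(U)): cur=U back=1 fwd=0
After 2 (back): cur=HOME back=0 fwd=1
After 3 (visit(W)): cur=W back=1 fwd=0
After 4 (back): cur=HOME back=0 fwd=1
After 5 (forward): cur=W back=1 fwd=0
After 6 (back): cur=HOME back=0 fwd=1
After 7 (visit(A)): cur=A back=1 fwd=0
After 8 (back): cur=HOME back=0 fwd=1
After 9 (visit(V)): cur=V back=1 fwd=0
After 10 (visit(J)): cur=J back=2 fwd=0
After 11 (visit(H)): cur=H back=3 fwd=0
After 12 (back): cur=J back=2 fwd=1
After 13 (forward): cur=H back=3 fwd=0

Answer: H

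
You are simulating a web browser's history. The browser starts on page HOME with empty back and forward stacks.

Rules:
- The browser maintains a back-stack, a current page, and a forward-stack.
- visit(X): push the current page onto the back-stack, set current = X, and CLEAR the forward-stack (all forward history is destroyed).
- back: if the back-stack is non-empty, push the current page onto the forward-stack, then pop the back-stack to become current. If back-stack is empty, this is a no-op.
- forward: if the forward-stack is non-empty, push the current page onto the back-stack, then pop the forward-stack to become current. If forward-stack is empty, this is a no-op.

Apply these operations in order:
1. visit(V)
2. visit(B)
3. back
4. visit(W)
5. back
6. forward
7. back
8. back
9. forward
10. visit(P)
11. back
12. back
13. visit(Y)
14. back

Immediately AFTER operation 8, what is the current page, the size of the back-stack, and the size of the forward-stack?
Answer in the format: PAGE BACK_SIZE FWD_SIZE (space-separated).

After 1 (visit(V)): cur=V back=1 fwd=0
After 2 (visit(B)): cur=B back=2 fwd=0
After 3 (back): cur=V back=1 fwd=1
After 4 (visit(W)): cur=W back=2 fwd=0
After 5 (back): cur=V back=1 fwd=1
After 6 (forward): cur=W back=2 fwd=0
After 7 (back): cur=V back=1 fwd=1
After 8 (back): cur=HOME back=0 fwd=2

HOME 0 2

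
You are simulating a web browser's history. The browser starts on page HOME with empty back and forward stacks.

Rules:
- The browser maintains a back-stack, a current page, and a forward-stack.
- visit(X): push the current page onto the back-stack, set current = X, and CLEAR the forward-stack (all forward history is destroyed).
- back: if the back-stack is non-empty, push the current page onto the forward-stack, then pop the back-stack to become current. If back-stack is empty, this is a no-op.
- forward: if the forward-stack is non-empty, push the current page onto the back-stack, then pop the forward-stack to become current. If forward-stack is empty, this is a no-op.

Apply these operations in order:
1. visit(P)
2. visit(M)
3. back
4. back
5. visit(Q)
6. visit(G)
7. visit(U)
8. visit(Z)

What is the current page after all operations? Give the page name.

After 1 (visit(P)): cur=P back=1 fwd=0
After 2 (visit(M)): cur=M back=2 fwd=0
After 3 (back): cur=P back=1 fwd=1
After 4 (back): cur=HOME back=0 fwd=2
After 5 (visit(Q)): cur=Q back=1 fwd=0
After 6 (visit(G)): cur=G back=2 fwd=0
After 7 (visit(U)): cur=U back=3 fwd=0
After 8 (visit(Z)): cur=Z back=4 fwd=0

Answer: Z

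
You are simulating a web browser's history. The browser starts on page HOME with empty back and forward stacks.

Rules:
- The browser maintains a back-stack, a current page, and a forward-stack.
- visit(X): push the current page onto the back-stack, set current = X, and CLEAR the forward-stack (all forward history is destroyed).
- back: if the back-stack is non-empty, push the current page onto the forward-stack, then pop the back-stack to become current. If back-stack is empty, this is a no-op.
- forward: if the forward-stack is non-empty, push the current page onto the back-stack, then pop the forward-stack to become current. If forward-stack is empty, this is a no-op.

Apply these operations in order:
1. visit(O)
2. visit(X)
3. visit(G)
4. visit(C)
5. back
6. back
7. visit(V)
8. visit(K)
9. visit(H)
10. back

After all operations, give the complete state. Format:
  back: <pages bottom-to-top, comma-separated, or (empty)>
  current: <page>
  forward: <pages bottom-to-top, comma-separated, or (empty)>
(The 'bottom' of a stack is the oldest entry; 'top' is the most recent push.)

Answer: back: HOME,O,X,V
current: K
forward: H

Derivation:
After 1 (visit(O)): cur=O back=1 fwd=0
After 2 (visit(X)): cur=X back=2 fwd=0
After 3 (visit(G)): cur=G back=3 fwd=0
After 4 (visit(C)): cur=C back=4 fwd=0
After 5 (back): cur=G back=3 fwd=1
After 6 (back): cur=X back=2 fwd=2
After 7 (visit(V)): cur=V back=3 fwd=0
After 8 (visit(K)): cur=K back=4 fwd=0
After 9 (visit(H)): cur=H back=5 fwd=0
After 10 (back): cur=K back=4 fwd=1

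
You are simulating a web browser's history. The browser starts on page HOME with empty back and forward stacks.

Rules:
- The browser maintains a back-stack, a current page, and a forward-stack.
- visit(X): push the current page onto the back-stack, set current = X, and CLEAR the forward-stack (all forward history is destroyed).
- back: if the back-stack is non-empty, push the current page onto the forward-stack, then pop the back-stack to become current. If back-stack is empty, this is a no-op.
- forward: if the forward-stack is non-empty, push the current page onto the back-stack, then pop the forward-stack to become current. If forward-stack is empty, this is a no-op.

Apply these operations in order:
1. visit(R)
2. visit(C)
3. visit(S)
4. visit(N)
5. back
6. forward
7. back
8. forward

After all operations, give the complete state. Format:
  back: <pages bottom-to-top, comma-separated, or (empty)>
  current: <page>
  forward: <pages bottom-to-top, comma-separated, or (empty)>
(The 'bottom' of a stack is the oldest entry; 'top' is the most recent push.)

Answer: back: HOME,R,C,S
current: N
forward: (empty)

Derivation:
After 1 (visit(R)): cur=R back=1 fwd=0
After 2 (visit(C)): cur=C back=2 fwd=0
After 3 (visit(S)): cur=S back=3 fwd=0
After 4 (visit(N)): cur=N back=4 fwd=0
After 5 (back): cur=S back=3 fwd=1
After 6 (forward): cur=N back=4 fwd=0
After 7 (back): cur=S back=3 fwd=1
After 8 (forward): cur=N back=4 fwd=0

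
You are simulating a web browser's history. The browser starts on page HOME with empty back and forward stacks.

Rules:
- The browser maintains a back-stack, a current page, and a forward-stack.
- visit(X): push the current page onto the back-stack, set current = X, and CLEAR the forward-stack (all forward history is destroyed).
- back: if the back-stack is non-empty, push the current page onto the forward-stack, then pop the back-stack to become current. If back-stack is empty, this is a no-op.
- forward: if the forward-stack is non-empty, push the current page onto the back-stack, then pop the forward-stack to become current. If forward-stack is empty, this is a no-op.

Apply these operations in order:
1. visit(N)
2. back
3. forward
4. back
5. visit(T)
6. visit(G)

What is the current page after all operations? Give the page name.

Answer: G

Derivation:
After 1 (visit(N)): cur=N back=1 fwd=0
After 2 (back): cur=HOME back=0 fwd=1
After 3 (forward): cur=N back=1 fwd=0
After 4 (back): cur=HOME back=0 fwd=1
After 5 (visit(T)): cur=T back=1 fwd=0
After 6 (visit(G)): cur=G back=2 fwd=0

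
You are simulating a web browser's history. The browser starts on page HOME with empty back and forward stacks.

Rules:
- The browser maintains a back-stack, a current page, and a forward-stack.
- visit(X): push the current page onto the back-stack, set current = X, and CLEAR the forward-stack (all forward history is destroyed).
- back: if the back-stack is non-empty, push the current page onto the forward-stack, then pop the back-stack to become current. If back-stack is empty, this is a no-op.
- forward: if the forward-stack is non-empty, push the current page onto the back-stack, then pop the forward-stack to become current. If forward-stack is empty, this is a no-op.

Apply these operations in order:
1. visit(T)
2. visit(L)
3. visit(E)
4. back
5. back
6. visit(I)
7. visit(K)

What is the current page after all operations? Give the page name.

Answer: K

Derivation:
After 1 (visit(T)): cur=T back=1 fwd=0
After 2 (visit(L)): cur=L back=2 fwd=0
After 3 (visit(E)): cur=E back=3 fwd=0
After 4 (back): cur=L back=2 fwd=1
After 5 (back): cur=T back=1 fwd=2
After 6 (visit(I)): cur=I back=2 fwd=0
After 7 (visit(K)): cur=K back=3 fwd=0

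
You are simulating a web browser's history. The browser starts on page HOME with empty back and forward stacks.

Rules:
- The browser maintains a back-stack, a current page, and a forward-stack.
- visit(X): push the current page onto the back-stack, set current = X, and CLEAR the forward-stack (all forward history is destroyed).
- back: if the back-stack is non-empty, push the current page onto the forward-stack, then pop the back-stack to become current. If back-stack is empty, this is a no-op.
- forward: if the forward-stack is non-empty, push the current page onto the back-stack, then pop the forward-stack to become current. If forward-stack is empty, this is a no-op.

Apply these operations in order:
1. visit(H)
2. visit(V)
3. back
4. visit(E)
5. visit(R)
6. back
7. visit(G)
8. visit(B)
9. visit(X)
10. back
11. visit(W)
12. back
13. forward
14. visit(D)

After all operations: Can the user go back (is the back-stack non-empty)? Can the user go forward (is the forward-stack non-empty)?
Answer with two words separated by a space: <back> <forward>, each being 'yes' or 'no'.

After 1 (visit(H)): cur=H back=1 fwd=0
After 2 (visit(V)): cur=V back=2 fwd=0
After 3 (back): cur=H back=1 fwd=1
After 4 (visit(E)): cur=E back=2 fwd=0
After 5 (visit(R)): cur=R back=3 fwd=0
After 6 (back): cur=E back=2 fwd=1
After 7 (visit(G)): cur=G back=3 fwd=0
After 8 (visit(B)): cur=B back=4 fwd=0
After 9 (visit(X)): cur=X back=5 fwd=0
After 10 (back): cur=B back=4 fwd=1
After 11 (visit(W)): cur=W back=5 fwd=0
After 12 (back): cur=B back=4 fwd=1
After 13 (forward): cur=W back=5 fwd=0
After 14 (visit(D)): cur=D back=6 fwd=0

Answer: yes no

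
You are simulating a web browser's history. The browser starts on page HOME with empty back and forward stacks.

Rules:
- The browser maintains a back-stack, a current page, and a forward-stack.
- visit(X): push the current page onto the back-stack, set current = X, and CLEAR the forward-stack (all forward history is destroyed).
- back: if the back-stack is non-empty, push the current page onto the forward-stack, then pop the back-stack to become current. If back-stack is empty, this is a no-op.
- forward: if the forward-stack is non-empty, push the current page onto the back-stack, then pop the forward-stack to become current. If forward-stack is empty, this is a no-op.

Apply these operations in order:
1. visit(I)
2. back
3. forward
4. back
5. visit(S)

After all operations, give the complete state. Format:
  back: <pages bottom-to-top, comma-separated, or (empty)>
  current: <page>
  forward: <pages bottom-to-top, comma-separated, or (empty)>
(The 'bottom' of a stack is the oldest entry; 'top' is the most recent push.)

After 1 (visit(I)): cur=I back=1 fwd=0
After 2 (back): cur=HOME back=0 fwd=1
After 3 (forward): cur=I back=1 fwd=0
After 4 (back): cur=HOME back=0 fwd=1
After 5 (visit(S)): cur=S back=1 fwd=0

Answer: back: HOME
current: S
forward: (empty)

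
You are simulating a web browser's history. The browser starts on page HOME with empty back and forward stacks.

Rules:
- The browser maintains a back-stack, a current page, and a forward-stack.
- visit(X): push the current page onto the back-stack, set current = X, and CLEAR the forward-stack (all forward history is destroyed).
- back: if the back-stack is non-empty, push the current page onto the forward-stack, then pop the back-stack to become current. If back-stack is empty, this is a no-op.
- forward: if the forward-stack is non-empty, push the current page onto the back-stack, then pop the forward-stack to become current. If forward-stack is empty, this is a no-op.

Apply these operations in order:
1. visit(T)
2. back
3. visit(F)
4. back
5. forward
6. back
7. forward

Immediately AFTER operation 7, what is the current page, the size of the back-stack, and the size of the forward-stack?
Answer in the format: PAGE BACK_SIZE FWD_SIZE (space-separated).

After 1 (visit(T)): cur=T back=1 fwd=0
After 2 (back): cur=HOME back=0 fwd=1
After 3 (visit(F)): cur=F back=1 fwd=0
After 4 (back): cur=HOME back=0 fwd=1
After 5 (forward): cur=F back=1 fwd=0
After 6 (back): cur=HOME back=0 fwd=1
After 7 (forward): cur=F back=1 fwd=0

F 1 0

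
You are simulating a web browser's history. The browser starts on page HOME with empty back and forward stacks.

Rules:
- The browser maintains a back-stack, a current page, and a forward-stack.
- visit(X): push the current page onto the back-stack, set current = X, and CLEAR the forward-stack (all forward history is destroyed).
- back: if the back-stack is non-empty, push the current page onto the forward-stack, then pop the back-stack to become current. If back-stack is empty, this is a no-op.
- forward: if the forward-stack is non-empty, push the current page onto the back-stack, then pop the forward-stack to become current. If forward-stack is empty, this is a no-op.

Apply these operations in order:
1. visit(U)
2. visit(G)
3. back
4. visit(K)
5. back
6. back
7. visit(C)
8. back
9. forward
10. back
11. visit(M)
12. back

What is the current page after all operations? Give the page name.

After 1 (visit(U)): cur=U back=1 fwd=0
After 2 (visit(G)): cur=G back=2 fwd=0
After 3 (back): cur=U back=1 fwd=1
After 4 (visit(K)): cur=K back=2 fwd=0
After 5 (back): cur=U back=1 fwd=1
After 6 (back): cur=HOME back=0 fwd=2
After 7 (visit(C)): cur=C back=1 fwd=0
After 8 (back): cur=HOME back=0 fwd=1
After 9 (forward): cur=C back=1 fwd=0
After 10 (back): cur=HOME back=0 fwd=1
After 11 (visit(M)): cur=M back=1 fwd=0
After 12 (back): cur=HOME back=0 fwd=1

Answer: HOME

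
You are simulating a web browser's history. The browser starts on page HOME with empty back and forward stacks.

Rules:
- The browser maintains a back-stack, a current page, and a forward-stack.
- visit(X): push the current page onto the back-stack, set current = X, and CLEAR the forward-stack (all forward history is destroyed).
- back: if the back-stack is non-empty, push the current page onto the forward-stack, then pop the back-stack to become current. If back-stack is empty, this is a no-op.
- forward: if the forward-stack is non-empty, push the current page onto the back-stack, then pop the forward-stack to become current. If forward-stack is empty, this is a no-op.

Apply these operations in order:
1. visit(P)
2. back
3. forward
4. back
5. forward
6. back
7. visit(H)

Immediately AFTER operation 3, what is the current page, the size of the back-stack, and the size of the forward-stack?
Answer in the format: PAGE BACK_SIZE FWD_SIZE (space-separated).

After 1 (visit(P)): cur=P back=1 fwd=0
After 2 (back): cur=HOME back=0 fwd=1
After 3 (forward): cur=P back=1 fwd=0

P 1 0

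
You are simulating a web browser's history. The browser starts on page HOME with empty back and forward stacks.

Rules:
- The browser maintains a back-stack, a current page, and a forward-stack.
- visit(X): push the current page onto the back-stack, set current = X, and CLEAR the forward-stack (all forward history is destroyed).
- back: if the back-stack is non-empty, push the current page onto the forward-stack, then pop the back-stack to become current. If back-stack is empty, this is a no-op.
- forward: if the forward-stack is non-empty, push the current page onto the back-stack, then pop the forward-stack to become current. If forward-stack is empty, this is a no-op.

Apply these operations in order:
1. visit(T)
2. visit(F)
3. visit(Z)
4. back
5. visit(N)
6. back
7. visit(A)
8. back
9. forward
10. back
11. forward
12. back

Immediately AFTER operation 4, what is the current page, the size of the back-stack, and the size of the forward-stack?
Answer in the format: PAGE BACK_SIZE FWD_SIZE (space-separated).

After 1 (visit(T)): cur=T back=1 fwd=0
After 2 (visit(F)): cur=F back=2 fwd=0
After 3 (visit(Z)): cur=Z back=3 fwd=0
After 4 (back): cur=F back=2 fwd=1

F 2 1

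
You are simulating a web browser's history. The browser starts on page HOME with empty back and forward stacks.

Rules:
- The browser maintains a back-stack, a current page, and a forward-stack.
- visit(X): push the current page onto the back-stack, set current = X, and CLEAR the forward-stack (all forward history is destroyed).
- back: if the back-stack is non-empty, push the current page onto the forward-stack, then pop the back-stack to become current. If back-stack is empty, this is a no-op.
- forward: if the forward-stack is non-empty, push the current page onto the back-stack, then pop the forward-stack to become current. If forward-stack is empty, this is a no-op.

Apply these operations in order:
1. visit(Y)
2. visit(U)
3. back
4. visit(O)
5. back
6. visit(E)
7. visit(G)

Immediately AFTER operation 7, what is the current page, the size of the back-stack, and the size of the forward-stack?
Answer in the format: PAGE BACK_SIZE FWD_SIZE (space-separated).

After 1 (visit(Y)): cur=Y back=1 fwd=0
After 2 (visit(U)): cur=U back=2 fwd=0
After 3 (back): cur=Y back=1 fwd=1
After 4 (visit(O)): cur=O back=2 fwd=0
After 5 (back): cur=Y back=1 fwd=1
After 6 (visit(E)): cur=E back=2 fwd=0
After 7 (visit(G)): cur=G back=3 fwd=0

G 3 0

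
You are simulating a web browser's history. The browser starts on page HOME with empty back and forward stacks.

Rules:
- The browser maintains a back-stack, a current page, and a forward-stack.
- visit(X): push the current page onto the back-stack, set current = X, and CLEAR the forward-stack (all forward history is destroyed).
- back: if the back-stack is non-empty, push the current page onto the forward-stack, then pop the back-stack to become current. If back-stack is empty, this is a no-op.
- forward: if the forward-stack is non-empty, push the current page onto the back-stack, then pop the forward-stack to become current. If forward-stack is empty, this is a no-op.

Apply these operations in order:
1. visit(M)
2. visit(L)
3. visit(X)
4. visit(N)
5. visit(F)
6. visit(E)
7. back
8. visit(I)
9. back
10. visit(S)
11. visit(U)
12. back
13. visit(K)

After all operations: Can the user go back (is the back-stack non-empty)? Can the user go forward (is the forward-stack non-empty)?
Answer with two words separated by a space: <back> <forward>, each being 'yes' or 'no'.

After 1 (visit(M)): cur=M back=1 fwd=0
After 2 (visit(L)): cur=L back=2 fwd=0
After 3 (visit(X)): cur=X back=3 fwd=0
After 4 (visit(N)): cur=N back=4 fwd=0
After 5 (visit(F)): cur=F back=5 fwd=0
After 6 (visit(E)): cur=E back=6 fwd=0
After 7 (back): cur=F back=5 fwd=1
After 8 (visit(I)): cur=I back=6 fwd=0
After 9 (back): cur=F back=5 fwd=1
After 10 (visit(S)): cur=S back=6 fwd=0
After 11 (visit(U)): cur=U back=7 fwd=0
After 12 (back): cur=S back=6 fwd=1
After 13 (visit(K)): cur=K back=7 fwd=0

Answer: yes no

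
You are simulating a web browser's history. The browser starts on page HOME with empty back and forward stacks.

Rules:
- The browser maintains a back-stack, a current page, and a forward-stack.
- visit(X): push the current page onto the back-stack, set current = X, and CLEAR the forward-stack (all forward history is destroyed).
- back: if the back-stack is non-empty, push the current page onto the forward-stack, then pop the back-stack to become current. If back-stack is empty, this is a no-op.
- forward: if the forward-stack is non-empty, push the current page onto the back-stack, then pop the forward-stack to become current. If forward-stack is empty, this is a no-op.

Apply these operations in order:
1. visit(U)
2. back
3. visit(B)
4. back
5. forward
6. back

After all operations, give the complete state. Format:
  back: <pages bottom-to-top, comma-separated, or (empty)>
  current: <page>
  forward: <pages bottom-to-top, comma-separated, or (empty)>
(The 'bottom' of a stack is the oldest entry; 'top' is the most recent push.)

After 1 (visit(U)): cur=U back=1 fwd=0
After 2 (back): cur=HOME back=0 fwd=1
After 3 (visit(B)): cur=B back=1 fwd=0
After 4 (back): cur=HOME back=0 fwd=1
After 5 (forward): cur=B back=1 fwd=0
After 6 (back): cur=HOME back=0 fwd=1

Answer: back: (empty)
current: HOME
forward: B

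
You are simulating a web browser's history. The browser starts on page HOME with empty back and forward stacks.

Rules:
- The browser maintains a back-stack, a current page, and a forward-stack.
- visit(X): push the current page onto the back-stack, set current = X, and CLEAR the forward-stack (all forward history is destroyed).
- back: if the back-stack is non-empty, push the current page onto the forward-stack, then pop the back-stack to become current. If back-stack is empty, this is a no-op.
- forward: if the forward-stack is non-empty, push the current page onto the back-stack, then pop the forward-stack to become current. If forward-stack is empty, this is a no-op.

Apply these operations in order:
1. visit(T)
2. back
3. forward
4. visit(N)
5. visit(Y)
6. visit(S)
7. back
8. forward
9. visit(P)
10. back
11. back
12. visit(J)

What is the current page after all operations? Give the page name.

After 1 (visit(T)): cur=T back=1 fwd=0
After 2 (back): cur=HOME back=0 fwd=1
After 3 (forward): cur=T back=1 fwd=0
After 4 (visit(N)): cur=N back=2 fwd=0
After 5 (visit(Y)): cur=Y back=3 fwd=0
After 6 (visit(S)): cur=S back=4 fwd=0
After 7 (back): cur=Y back=3 fwd=1
After 8 (forward): cur=S back=4 fwd=0
After 9 (visit(P)): cur=P back=5 fwd=0
After 10 (back): cur=S back=4 fwd=1
After 11 (back): cur=Y back=3 fwd=2
After 12 (visit(J)): cur=J back=4 fwd=0

Answer: J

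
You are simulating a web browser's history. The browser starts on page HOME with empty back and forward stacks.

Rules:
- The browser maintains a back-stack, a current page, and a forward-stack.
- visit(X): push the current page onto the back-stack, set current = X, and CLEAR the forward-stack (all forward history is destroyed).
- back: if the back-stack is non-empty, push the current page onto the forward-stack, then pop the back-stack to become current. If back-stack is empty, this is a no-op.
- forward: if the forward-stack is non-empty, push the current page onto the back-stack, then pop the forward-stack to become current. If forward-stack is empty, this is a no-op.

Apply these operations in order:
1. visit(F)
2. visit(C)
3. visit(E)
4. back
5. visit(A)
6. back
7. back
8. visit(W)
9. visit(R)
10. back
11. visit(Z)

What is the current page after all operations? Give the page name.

Answer: Z

Derivation:
After 1 (visit(F)): cur=F back=1 fwd=0
After 2 (visit(C)): cur=C back=2 fwd=0
After 3 (visit(E)): cur=E back=3 fwd=0
After 4 (back): cur=C back=2 fwd=1
After 5 (visit(A)): cur=A back=3 fwd=0
After 6 (back): cur=C back=2 fwd=1
After 7 (back): cur=F back=1 fwd=2
After 8 (visit(W)): cur=W back=2 fwd=0
After 9 (visit(R)): cur=R back=3 fwd=0
After 10 (back): cur=W back=2 fwd=1
After 11 (visit(Z)): cur=Z back=3 fwd=0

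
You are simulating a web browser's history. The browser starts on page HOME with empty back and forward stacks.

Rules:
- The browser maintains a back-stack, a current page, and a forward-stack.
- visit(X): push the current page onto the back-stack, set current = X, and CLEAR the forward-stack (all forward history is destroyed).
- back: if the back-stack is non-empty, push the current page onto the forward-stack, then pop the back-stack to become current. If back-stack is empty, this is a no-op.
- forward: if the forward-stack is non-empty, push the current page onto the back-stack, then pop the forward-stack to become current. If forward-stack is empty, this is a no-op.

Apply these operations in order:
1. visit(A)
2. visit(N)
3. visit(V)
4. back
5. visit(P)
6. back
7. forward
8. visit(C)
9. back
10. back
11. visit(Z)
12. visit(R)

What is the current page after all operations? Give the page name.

After 1 (visit(A)): cur=A back=1 fwd=0
After 2 (visit(N)): cur=N back=2 fwd=0
After 3 (visit(V)): cur=V back=3 fwd=0
After 4 (back): cur=N back=2 fwd=1
After 5 (visit(P)): cur=P back=3 fwd=0
After 6 (back): cur=N back=2 fwd=1
After 7 (forward): cur=P back=3 fwd=0
After 8 (visit(C)): cur=C back=4 fwd=0
After 9 (back): cur=P back=3 fwd=1
After 10 (back): cur=N back=2 fwd=2
After 11 (visit(Z)): cur=Z back=3 fwd=0
After 12 (visit(R)): cur=R back=4 fwd=0

Answer: R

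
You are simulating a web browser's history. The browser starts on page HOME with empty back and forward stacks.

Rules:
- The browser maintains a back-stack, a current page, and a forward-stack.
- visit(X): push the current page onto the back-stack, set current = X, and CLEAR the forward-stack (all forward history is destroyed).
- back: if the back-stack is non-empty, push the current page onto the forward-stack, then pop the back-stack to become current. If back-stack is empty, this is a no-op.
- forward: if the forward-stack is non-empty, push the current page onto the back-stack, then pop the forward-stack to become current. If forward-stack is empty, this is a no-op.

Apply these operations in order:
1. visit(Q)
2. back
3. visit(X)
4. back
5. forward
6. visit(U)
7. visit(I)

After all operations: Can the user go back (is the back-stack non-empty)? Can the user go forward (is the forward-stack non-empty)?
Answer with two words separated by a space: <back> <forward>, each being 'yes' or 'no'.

Answer: yes no

Derivation:
After 1 (visit(Q)): cur=Q back=1 fwd=0
After 2 (back): cur=HOME back=0 fwd=1
After 3 (visit(X)): cur=X back=1 fwd=0
After 4 (back): cur=HOME back=0 fwd=1
After 5 (forward): cur=X back=1 fwd=0
After 6 (visit(U)): cur=U back=2 fwd=0
After 7 (visit(I)): cur=I back=3 fwd=0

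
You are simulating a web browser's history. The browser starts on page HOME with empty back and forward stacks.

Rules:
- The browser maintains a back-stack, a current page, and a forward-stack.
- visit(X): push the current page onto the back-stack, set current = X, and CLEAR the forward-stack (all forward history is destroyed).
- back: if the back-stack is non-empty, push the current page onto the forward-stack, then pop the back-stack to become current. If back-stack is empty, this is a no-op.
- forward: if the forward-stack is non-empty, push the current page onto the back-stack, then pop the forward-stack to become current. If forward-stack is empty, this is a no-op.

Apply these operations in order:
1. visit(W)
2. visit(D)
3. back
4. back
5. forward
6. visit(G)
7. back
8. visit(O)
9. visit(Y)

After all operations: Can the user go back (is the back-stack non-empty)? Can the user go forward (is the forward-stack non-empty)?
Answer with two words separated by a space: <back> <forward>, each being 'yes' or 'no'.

Answer: yes no

Derivation:
After 1 (visit(W)): cur=W back=1 fwd=0
After 2 (visit(D)): cur=D back=2 fwd=0
After 3 (back): cur=W back=1 fwd=1
After 4 (back): cur=HOME back=0 fwd=2
After 5 (forward): cur=W back=1 fwd=1
After 6 (visit(G)): cur=G back=2 fwd=0
After 7 (back): cur=W back=1 fwd=1
After 8 (visit(O)): cur=O back=2 fwd=0
After 9 (visit(Y)): cur=Y back=3 fwd=0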